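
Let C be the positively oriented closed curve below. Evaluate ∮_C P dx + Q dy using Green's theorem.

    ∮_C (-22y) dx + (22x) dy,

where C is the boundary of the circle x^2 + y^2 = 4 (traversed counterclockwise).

Green's theorem converts the closed line integral into a double integral over the enclosed region D:

    ∮_C P dx + Q dy = ∬_D (∂Q/∂x - ∂P/∂y) dA.

Here P = -22y, Q = 22x, so

    ∂Q/∂x = 22,    ∂P/∂y = -22,
    ∂Q/∂x - ∂P/∂y = 44.

D is the region x^2 + y^2 ≤ 4. Evaluating the double integral:

In polar coordinates (x = r cos θ, y = r sin θ, dA = r dr dθ) the integrand becomes 44, so

    ∬_D (44) dA = ∫_0^{2π} ∫_0^{2} (44) · r dr dθ.

Inner (r from 0 to 2): 88.
Outer (θ from 0 to 2π): 176π.

Therefore ∮_C P dx + Q dy = 176π.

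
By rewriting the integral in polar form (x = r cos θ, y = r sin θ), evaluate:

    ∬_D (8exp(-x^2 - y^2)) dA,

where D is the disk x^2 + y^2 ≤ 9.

The region D is 0 ≤ r ≤ 3, 0 ≤ θ ≤ 2π in polar coordinates, where x = r cos(θ), y = r sin(θ), and dA = r dr dθ.

Under the substitution, the integrand becomes 8exp(-r^2), so

    ∬_D (8exp(-x^2 - y^2)) dA = ∫_{0}^{2π} ∫_{0}^{3} (8exp(-r^2)) · r dr dθ.

Inner integral (in r): ∫_{0}^{3} (8exp(-r^2)) · r dr = 4 - 4exp(-9).

Outer integral (in θ): ∫_{0}^{2π} (4 - 4exp(-9)) dθ = -8π exp(-9) + 8π.

Therefore ∬_D (8exp(-x^2 - y^2)) dA = -8π exp(-9) + 8π.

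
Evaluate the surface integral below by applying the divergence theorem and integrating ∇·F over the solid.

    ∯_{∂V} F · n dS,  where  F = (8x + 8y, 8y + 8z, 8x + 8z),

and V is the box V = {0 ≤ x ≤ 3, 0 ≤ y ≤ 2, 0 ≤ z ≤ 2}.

By the divergence theorem,

    ∯_{∂V} F · n dS = ∭_V (∇ · F) dV.

Compute the divergence:
    ∇ · F = ∂F_x/∂x + ∂F_y/∂y + ∂F_z/∂z = 8 + 8 + 8 = 24.

V is a rectangular box, so dV = dx dy dz with 0 ≤ x ≤ 3, 0 ≤ y ≤ 2, 0 ≤ z ≤ 2.

Integrate (24) over V as an iterated integral:

    ∭_V (∇·F) dV = ∫_0^{3} ∫_0^{2} ∫_0^{2} (24) dz dy dx.

Inner (z from 0 to 2): 48.
Middle (y from 0 to 2): 96.
Outer (x from 0 to 3): 288.

Therefore ∯_{∂V} F · n dS = 288.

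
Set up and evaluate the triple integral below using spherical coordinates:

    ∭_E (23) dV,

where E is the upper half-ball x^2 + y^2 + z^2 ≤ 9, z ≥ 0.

In spherical coordinates, x = ρ sin(φ) cos(θ), y = ρ sin(φ) sin(θ), z = ρ cos(φ), and dV = ρ^2 sin(φ) dρ dφ dθ.

The integrand becomes 23, so

    ∭_E (23) dV = ∫_{0}^{2π} ∫_{0}^{π/2} ∫_{0}^{3} (23) · ρ^2 sin(φ) dρ dφ dθ.

Inner (ρ): 207sin(φ).
Middle (φ): 207.
Outer (θ): 414π.

Therefore the triple integral equals 414π.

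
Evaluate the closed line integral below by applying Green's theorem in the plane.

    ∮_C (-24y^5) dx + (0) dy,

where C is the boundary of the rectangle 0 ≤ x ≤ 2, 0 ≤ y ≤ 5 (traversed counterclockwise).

Green's theorem converts the closed line integral into a double integral over the enclosed region D:

    ∮_C P dx + Q dy = ∬_D (∂Q/∂x - ∂P/∂y) dA.

Here P = -24y^5, Q = 0, so

    ∂Q/∂x = 0,    ∂P/∂y = -120y^4,
    ∂Q/∂x - ∂P/∂y = 120y^4.

D is the region 0 ≤ x ≤ 2, 0 ≤ y ≤ 5. Evaluating the double integral:

    ∬_D (120y^4) dA = ∫_0^{2} ∫_0^{5} (120y^4) dy dx.

Inner (y from 0 to 5): 75000.
Outer (x from 0 to 2): 150000.

Therefore ∮_C P dx + Q dy = 150000.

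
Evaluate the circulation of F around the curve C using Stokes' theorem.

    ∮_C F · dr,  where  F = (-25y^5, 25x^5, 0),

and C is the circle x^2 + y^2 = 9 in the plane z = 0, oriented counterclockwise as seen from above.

Let S be the flat disk x^2 + y^2 ≤ 9 in the plane z = 0, with upward unit normal n̂ = ẑ. By Stokes' theorem,

    ∮_C F · dr = ∬_S (∇ × F) · n̂ dS = ∬_D (curl F)_z dA,

where D is the disk x^2 + y^2 ≤ 9.

Compute the curl of F = (-25y^5, 25x^5, 0):
    (∇ × F)_x = ∂F_z/∂y - ∂F_y/∂z = 0,
    (∇ × F)_y = ∂F_x/∂z - ∂F_z/∂x = 0,
    (∇ × F)_z = ∂F_y/∂x - ∂F_x/∂y = 125x^4 + 125y^4.

On z = 0, (curl F)_z = 125x^4 + 125y^4.

Convert to polar (x = r cos θ, y = r sin θ, dA = r dr dθ); the integrand becomes 125r^4(sin(θ)^4 + cos(θ)^4), so

    ∬_D (curl F)_z dA = ∫_0^{2π} ∫_0^{3} (125r^4(sin(θ)^4 + cos(θ)^4)) · r dr dθ.

Inner (r from 0 to 3): 30375sin(θ)^4/2 + 30375cos(θ)^4/2.
Outer (θ from 0 to 2π): 91125π/4.

Therefore ∮_C F · dr = 91125π/4.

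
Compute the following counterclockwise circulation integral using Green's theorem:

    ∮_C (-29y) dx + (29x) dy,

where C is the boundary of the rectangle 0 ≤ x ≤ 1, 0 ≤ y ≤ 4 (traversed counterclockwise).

Green's theorem converts the closed line integral into a double integral over the enclosed region D:

    ∮_C P dx + Q dy = ∬_D (∂Q/∂x - ∂P/∂y) dA.

Here P = -29y, Q = 29x, so

    ∂Q/∂x = 29,    ∂P/∂y = -29,
    ∂Q/∂x - ∂P/∂y = 58.

D is the region 0 ≤ x ≤ 1, 0 ≤ y ≤ 4. Evaluating the double integral:

    ∬_D (58) dA = ∫_0^{1} ∫_0^{4} (58) dy dx.

Inner (y from 0 to 4): 232.
Outer (x from 0 to 1): 232.

Therefore ∮_C P dx + Q dy = 232.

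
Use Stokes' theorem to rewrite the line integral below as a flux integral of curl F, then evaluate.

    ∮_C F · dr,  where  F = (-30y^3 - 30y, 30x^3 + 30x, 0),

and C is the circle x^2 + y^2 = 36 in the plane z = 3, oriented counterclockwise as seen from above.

Let S be the flat disk x^2 + y^2 ≤ 36 in the plane z = 3, with upward unit normal n̂ = ẑ. By Stokes' theorem,

    ∮_C F · dr = ∬_S (∇ × F) · n̂ dS = ∬_D (curl F)_z dA,

where D is the disk x^2 + y^2 ≤ 36.

Compute the curl of F = (-30y^3 - 30y, 30x^3 + 30x, 0):
    (∇ × F)_x = ∂F_z/∂y - ∂F_y/∂z = 0,
    (∇ × F)_y = ∂F_x/∂z - ∂F_z/∂x = 0,
    (∇ × F)_z = ∂F_y/∂x - ∂F_x/∂y = 90x^2 + 90y^2 + 60.

On z = 3, (curl F)_z = 90x^2 + 90y^2 + 60.

Convert to polar (x = r cos θ, y = r sin θ, dA = r dr dθ); the integrand becomes 90r^2 + 60, so

    ∬_D (curl F)_z dA = ∫_0^{2π} ∫_0^{6} (90r^2 + 60) · r dr dθ.

Inner (r from 0 to 6): 30240.
Outer (θ from 0 to 2π): 60480π.

Therefore ∮_C F · dr = 60480π.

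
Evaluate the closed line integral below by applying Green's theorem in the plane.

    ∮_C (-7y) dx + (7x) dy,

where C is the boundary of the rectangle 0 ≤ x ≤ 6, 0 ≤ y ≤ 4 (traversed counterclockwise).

Green's theorem converts the closed line integral into a double integral over the enclosed region D:

    ∮_C P dx + Q dy = ∬_D (∂Q/∂x - ∂P/∂y) dA.

Here P = -7y, Q = 7x, so

    ∂Q/∂x = 7,    ∂P/∂y = -7,
    ∂Q/∂x - ∂P/∂y = 14.

D is the region 0 ≤ x ≤ 6, 0 ≤ y ≤ 4. Evaluating the double integral:

    ∬_D (14) dA = ∫_0^{6} ∫_0^{4} (14) dy dx.

Inner (y from 0 to 4): 56.
Outer (x from 0 to 6): 336.

Therefore ∮_C P dx + Q dy = 336.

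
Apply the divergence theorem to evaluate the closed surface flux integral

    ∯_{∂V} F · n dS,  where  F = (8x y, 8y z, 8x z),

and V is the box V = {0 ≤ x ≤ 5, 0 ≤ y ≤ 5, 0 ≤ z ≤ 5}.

By the divergence theorem,

    ∯_{∂V} F · n dS = ∭_V (∇ · F) dV.

Compute the divergence:
    ∇ · F = ∂F_x/∂x + ∂F_y/∂y + ∂F_z/∂z = 8y + 8z + 8x = 8x + 8y + 8z.

V is a rectangular box, so dV = dx dy dz with 0 ≤ x ≤ 5, 0 ≤ y ≤ 5, 0 ≤ z ≤ 5.

Integrate (8x + 8y + 8z) over V as an iterated integral:

    ∭_V (∇·F) dV = ∫_0^{5} ∫_0^{5} ∫_0^{5} (8x + 8y + 8z) dz dy dx.

Inner (z from 0 to 5): 40x + 40y + 100.
Middle (y from 0 to 5): 200x + 1000.
Outer (x from 0 to 5): 7500.

Therefore ∯_{∂V} F · n dS = 7500.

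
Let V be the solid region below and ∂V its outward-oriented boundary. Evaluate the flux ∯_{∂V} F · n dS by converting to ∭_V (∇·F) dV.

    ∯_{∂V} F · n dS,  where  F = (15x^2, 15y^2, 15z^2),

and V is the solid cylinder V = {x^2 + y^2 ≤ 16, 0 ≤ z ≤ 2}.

By the divergence theorem,

    ∯_{∂V} F · n dS = ∭_V (∇ · F) dV.

Compute the divergence:
    ∇ · F = ∂F_x/∂x + ∂F_y/∂y + ∂F_z/∂z = 30x + 30y + 30z.

In cylindrical coordinates, x = r cos(θ), y = r sin(θ), z = z, dV = r dr dθ dz, with 0 ≤ r ≤ 4, 0 ≤ θ ≤ 2π, 0 ≤ z ≤ 2.

The integrand, after substitution and multiplying by the volume element, becomes (30sqrt(2)r sin(θ + π/4) + 30z) · r, so

    ∭_V (∇·F) dV = ∫_0^{2π} ∫_0^{4} ∫_0^{2} (30sqrt(2)r sin(θ + π/4) + 30z) · r dz dr dθ.

Inner (z from 0 to 2): 60r (sqrt(2)r sin(θ + π/4) + 1).
Middle (r from 0 to 4): 1280sqrt(2)sin(θ + π/4) + 480.
Outer (θ from 0 to 2π): 960π.

Therefore ∯_{∂V} F · n dS = 960π.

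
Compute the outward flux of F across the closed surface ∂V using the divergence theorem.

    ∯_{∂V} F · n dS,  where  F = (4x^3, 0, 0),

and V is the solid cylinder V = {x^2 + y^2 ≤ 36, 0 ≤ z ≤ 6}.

By the divergence theorem,

    ∯_{∂V} F · n dS = ∭_V (∇ · F) dV.

Compute the divergence:
    ∇ · F = ∂F_x/∂x + ∂F_y/∂y + ∂F_z/∂z = 12x^2 + 0 + 0 = 12x^2.

In cylindrical coordinates, x = r cos(θ), y = r sin(θ), z = z, dV = r dr dθ dz, with 0 ≤ r ≤ 6, 0 ≤ θ ≤ 2π, 0 ≤ z ≤ 6.

The integrand, after substitution and multiplying by the volume element, becomes (12r^2cos(θ)^2) · r, so

    ∭_V (∇·F) dV = ∫_0^{2π} ∫_0^{6} ∫_0^{6} (12r^2cos(θ)^2) · r dz dr dθ.

Inner (z from 0 to 6): 72r^3cos(θ)^2.
Middle (r from 0 to 6): 23328cos(θ)^2.
Outer (θ from 0 to 2π): 23328π.

Therefore ∯_{∂V} F · n dS = 23328π.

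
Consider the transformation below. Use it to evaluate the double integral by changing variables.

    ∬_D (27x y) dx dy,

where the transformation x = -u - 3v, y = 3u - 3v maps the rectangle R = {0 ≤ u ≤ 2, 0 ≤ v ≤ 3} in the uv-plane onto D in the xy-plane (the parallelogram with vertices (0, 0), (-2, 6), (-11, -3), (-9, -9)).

Compute the Jacobian determinant of (x, y) with respect to (u, v):

    ∂(x,y)/∂(u,v) = | -1  -3 | = (-1)(-3) - (-3)(3) = 12.
                   | 3  -3 |

Its absolute value is |J| = 12 (the area scaling factor).

Substituting x = -u - 3v, y = 3u - 3v into the integrand,

    27x y → -81u^2 - 162u v + 243v^2,

so the integral becomes

    ∬_R (-81u^2 - 162u v + 243v^2) · |J| du dv = ∫_0^2 ∫_0^3 (-972u^2 - 1944u v + 2916v^2) dv du.

Inner (v): -2916u^2 - 8748u + 26244.
Outer (u): 27216.

Therefore ∬_D (27x y) dx dy = 27216.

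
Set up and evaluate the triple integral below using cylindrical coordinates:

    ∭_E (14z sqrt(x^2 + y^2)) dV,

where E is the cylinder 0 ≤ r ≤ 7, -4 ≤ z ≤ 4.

In cylindrical coordinates, x = r cos(θ), y = r sin(θ), z = z, and dV = r dr dθ dz.

The integrand becomes 14r z, so

    ∭_E (14z sqrt(x^2 + y^2)) dV = ∫_{0}^{2π} ∫_{0}^{7} ∫_{-4}^{4} (14r z) · r dz dr dθ.

Inner (z): 0.
Middle (r from 0 to 7): 0.
Outer (θ): 0.

Therefore the triple integral equals 0.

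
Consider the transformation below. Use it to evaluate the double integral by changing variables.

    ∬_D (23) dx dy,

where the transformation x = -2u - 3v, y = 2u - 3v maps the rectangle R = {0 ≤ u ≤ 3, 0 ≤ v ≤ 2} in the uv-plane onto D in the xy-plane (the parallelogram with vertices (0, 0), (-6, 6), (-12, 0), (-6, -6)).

Compute the Jacobian determinant of (x, y) with respect to (u, v):

    ∂(x,y)/∂(u,v) = | -2  -3 | = (-2)(-3) - (-3)(2) = 12.
                   | 2  -3 |

Its absolute value is |J| = 12 (the area scaling factor).

Substituting x = -2u - 3v, y = 2u - 3v into the integrand,

    23 → 23,

so the integral becomes

    ∬_R (23) · |J| du dv = ∫_0^3 ∫_0^2 (276) dv du.

Inner (v): 552.
Outer (u): 1656.

Therefore ∬_D (23) dx dy = 1656.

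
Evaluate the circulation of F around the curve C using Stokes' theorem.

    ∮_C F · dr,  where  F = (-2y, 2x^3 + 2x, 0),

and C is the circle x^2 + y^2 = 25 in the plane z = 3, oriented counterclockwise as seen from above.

Let S be the flat disk x^2 + y^2 ≤ 25 in the plane z = 3, with upward unit normal n̂ = ẑ. By Stokes' theorem,

    ∮_C F · dr = ∬_S (∇ × F) · n̂ dS = ∬_D (curl F)_z dA,

where D is the disk x^2 + y^2 ≤ 25.

Compute the curl of F = (-2y, 2x^3 + 2x, 0):
    (∇ × F)_x = ∂F_z/∂y - ∂F_y/∂z = 0,
    (∇ × F)_y = ∂F_x/∂z - ∂F_z/∂x = 0,
    (∇ × F)_z = ∂F_y/∂x - ∂F_x/∂y = 6x^2 + 4.

On z = 3, (curl F)_z = 6x^2 + 4.

Convert to polar (x = r cos θ, y = r sin θ, dA = r dr dθ); the integrand becomes 6r^2cos(θ)^2 + 4, so

    ∬_D (curl F)_z dA = ∫_0^{2π} ∫_0^{5} (6r^2cos(θ)^2 + 4) · r dr dθ.

Inner (r from 0 to 5): 1875cos(θ)^2/2 + 50.
Outer (θ from 0 to 2π): 2075π/2.

Therefore ∮_C F · dr = 2075π/2.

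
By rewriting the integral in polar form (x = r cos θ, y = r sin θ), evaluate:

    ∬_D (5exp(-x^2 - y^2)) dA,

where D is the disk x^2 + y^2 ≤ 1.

The region D is 0 ≤ r ≤ 1, 0 ≤ θ ≤ 2π in polar coordinates, where x = r cos(θ), y = r sin(θ), and dA = r dr dθ.

Under the substitution, the integrand becomes 5exp(-r^2), so

    ∬_D (5exp(-x^2 - y^2)) dA = ∫_{0}^{2π} ∫_{0}^{1} (5exp(-r^2)) · r dr dθ.

Inner integral (in r): ∫_{0}^{1} (5exp(-r^2)) · r dr = 5/2 - 5exp(-1)/2.

Outer integral (in θ): ∫_{0}^{2π} (5/2 - 5exp(-1)/2) dθ = -5π exp(-1) + 5π.

Therefore ∬_D (5exp(-x^2 - y^2)) dA = -5π exp(-1) + 5π.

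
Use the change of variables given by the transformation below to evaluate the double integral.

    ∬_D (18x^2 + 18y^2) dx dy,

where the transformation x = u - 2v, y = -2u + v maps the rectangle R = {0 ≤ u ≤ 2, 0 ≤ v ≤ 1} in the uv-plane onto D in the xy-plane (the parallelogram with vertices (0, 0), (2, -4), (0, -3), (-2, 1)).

Compute the Jacobian determinant of (x, y) with respect to (u, v):

    ∂(x,y)/∂(u,v) = | 1  -2 | = (1)(1) - (-2)(-2) = -3.
                   | -2  1 |

Its absolute value is |J| = 3 (the area scaling factor).

Substituting x = u - 2v, y = -2u + v into the integrand,

    18x^2 + 18y^2 → 90u^2 - 144u v + 90v^2,

so the integral becomes

    ∬_R (90u^2 - 144u v + 90v^2) · |J| du dv = ∫_0^2 ∫_0^1 (270u^2 - 432u v + 270v^2) dv du.

Inner (v): 270u^2 - 216u + 90.
Outer (u): 468.

Therefore ∬_D (18x^2 + 18y^2) dx dy = 468.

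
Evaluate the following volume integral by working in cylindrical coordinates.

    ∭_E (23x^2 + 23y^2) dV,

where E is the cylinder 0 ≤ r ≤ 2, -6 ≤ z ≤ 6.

In cylindrical coordinates, x = r cos(θ), y = r sin(θ), z = z, and dV = r dr dθ dz.

The integrand becomes 23r^2, so

    ∭_E (23x^2 + 23y^2) dV = ∫_{0}^{2π} ∫_{0}^{2} ∫_{-6}^{6} (23r^2) · r dz dr dθ.

Inner (z): 276r^3.
Middle (r from 0 to 2): 1104.
Outer (θ): 2208π.

Therefore the triple integral equals 2208π.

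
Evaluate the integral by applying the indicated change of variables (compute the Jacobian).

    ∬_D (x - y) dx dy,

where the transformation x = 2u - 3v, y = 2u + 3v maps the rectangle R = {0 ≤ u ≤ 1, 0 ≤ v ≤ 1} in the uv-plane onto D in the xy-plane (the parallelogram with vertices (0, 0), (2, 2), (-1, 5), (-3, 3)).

Compute the Jacobian determinant of (x, y) with respect to (u, v):

    ∂(x,y)/∂(u,v) = | 2  -3 | = (2)(3) - (-3)(2) = 12.
                   | 2  3 |

Its absolute value is |J| = 12 (the area scaling factor).

Substituting x = 2u - 3v, y = 2u + 3v into the integrand,

    x - y → -6v,

so the integral becomes

    ∬_R (-6v) · |J| du dv = ∫_0^1 ∫_0^1 (-72v) dv du.

Inner (v): -36.
Outer (u): -36.

Therefore ∬_D (x - y) dx dy = -36.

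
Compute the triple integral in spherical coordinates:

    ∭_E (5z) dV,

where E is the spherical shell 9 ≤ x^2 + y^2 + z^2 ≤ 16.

In spherical coordinates, x = ρ sin(φ) cos(θ), y = ρ sin(φ) sin(θ), z = ρ cos(φ), and dV = ρ^2 sin(φ) dρ dφ dθ.

The integrand becomes 5ρ cos(φ), so

    ∭_E (5z) dV = ∫_{0}^{2π} ∫_{0}^{π} ∫_{3}^{4} (5ρ cos(φ)) · ρ^2 sin(φ) dρ dφ dθ.

Inner (ρ): 875sin(2φ)/8.
Middle (φ): 0.
Outer (θ): 0.

Therefore the triple integral equals 0.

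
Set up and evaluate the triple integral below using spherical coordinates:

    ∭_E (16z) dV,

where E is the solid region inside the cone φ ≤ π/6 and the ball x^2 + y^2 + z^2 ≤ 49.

In spherical coordinates, x = ρ sin(φ) cos(θ), y = ρ sin(φ) sin(θ), z = ρ cos(φ), and dV = ρ^2 sin(φ) dρ dφ dθ.

The integrand becomes 16ρ cos(φ), so

    ∭_E (16z) dV = ∫_{0}^{2π} ∫_{0}^{π/6} ∫_{0}^{7} (16ρ cos(φ)) · ρ^2 sin(φ) dρ dφ dθ.

Inner (ρ): 4802sin(2φ).
Middle (φ): 2401/2.
Outer (θ): 2401π.

Therefore the triple integral equals 2401π.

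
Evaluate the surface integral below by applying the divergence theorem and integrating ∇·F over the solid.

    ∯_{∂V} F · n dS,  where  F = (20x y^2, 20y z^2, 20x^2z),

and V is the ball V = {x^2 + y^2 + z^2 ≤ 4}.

By the divergence theorem,

    ∯_{∂V} F · n dS = ∭_V (∇ · F) dV.

Compute the divergence:
    ∇ · F = ∂F_x/∂x + ∂F_y/∂y + ∂F_z/∂z = 20y^2 + 20z^2 + 20x^2 = 20x^2 + 20y^2 + 20z^2.

In spherical coordinates, x = ρ sin(φ) cos(θ), y = ρ sin(φ) sin(θ), z = ρ cos(φ), dV = ρ^2 sin(φ) dρ dφ dθ, with 0 ≤ ρ ≤ 2, 0 ≤ φ ≤ π, 0 ≤ θ ≤ 2π.

The integrand, after substitution and multiplying by the volume element, becomes (20ρ^2) · ρ^2 sin(φ), so

    ∭_V (∇·F) dV = ∫_0^{2π} ∫_0^{π} ∫_0^{2} (20ρ^2) · ρ^2 sin(φ) dρ dφ dθ.

Inner (ρ from 0 to 2): 128sin(φ).
Middle (φ from 0 to π): 256.
Outer (θ from 0 to 2π): 512π.

Therefore ∯_{∂V} F · n dS = 512π.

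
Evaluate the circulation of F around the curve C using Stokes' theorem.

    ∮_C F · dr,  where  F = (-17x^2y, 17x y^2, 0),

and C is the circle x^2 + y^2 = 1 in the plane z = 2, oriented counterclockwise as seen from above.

Let S be the flat disk x^2 + y^2 ≤ 1 in the plane z = 2, with upward unit normal n̂ = ẑ. By Stokes' theorem,

    ∮_C F · dr = ∬_S (∇ × F) · n̂ dS = ∬_D (curl F)_z dA,

where D is the disk x^2 + y^2 ≤ 1.

Compute the curl of F = (-17x^2y, 17x y^2, 0):
    (∇ × F)_x = ∂F_z/∂y - ∂F_y/∂z = 0,
    (∇ × F)_y = ∂F_x/∂z - ∂F_z/∂x = 0,
    (∇ × F)_z = ∂F_y/∂x - ∂F_x/∂y = 17x^2 + 17y^2.

On z = 2, (curl F)_z = 17x^2 + 17y^2.

Convert to polar (x = r cos θ, y = r sin θ, dA = r dr dθ); the integrand becomes 17r^2, so

    ∬_D (curl F)_z dA = ∫_0^{2π} ∫_0^{1} (17r^2) · r dr dθ.

Inner (r from 0 to 1): 17/4.
Outer (θ from 0 to 2π): 17π/2.

Therefore ∮_C F · dr = 17π/2.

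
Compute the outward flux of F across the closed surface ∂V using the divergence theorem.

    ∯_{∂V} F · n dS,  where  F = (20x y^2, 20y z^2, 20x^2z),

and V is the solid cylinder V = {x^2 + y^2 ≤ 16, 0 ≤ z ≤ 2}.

By the divergence theorem,

    ∯_{∂V} F · n dS = ∭_V (∇ · F) dV.

Compute the divergence:
    ∇ · F = ∂F_x/∂x + ∂F_y/∂y + ∂F_z/∂z = 20y^2 + 20z^2 + 20x^2 = 20x^2 + 20y^2 + 20z^2.

In cylindrical coordinates, x = r cos(θ), y = r sin(θ), z = z, dV = r dr dθ dz, with 0 ≤ r ≤ 4, 0 ≤ θ ≤ 2π, 0 ≤ z ≤ 2.

The integrand, after substitution and multiplying by the volume element, becomes (20r^2 + 20z^2) · r, so

    ∭_V (∇·F) dV = ∫_0^{2π} ∫_0^{4} ∫_0^{2} (20r^2 + 20z^2) · r dz dr dθ.

Inner (z from 0 to 2): 40r (r^2 + 4/3).
Middle (r from 0 to 4): 8960/3.
Outer (θ from 0 to 2π): 17920π/3.

Therefore ∯_{∂V} F · n dS = 17920π/3.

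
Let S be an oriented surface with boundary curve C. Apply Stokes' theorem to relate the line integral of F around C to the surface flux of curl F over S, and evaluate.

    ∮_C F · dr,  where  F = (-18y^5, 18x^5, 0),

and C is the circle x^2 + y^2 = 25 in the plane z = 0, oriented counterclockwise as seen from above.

Let S be the flat disk x^2 + y^2 ≤ 25 in the plane z = 0, with upward unit normal n̂ = ẑ. By Stokes' theorem,

    ∮_C F · dr = ∬_S (∇ × F) · n̂ dS = ∬_D (curl F)_z dA,

where D is the disk x^2 + y^2 ≤ 25.

Compute the curl of F = (-18y^5, 18x^5, 0):
    (∇ × F)_x = ∂F_z/∂y - ∂F_y/∂z = 0,
    (∇ × F)_y = ∂F_x/∂z - ∂F_z/∂x = 0,
    (∇ × F)_z = ∂F_y/∂x - ∂F_x/∂y = 90x^4 + 90y^4.

On z = 0, (curl F)_z = 90x^4 + 90y^4.

Convert to polar (x = r cos θ, y = r sin θ, dA = r dr dθ); the integrand becomes 90r^4(sin(θ)^4 + cos(θ)^4), so

    ∬_D (curl F)_z dA = ∫_0^{2π} ∫_0^{5} (90r^4(sin(θ)^4 + cos(θ)^4)) · r dr dθ.

Inner (r from 0 to 5): 234375sin(θ)^4 + 234375cos(θ)^4.
Outer (θ from 0 to 2π): 703125π/2.

Therefore ∮_C F · dr = 703125π/2.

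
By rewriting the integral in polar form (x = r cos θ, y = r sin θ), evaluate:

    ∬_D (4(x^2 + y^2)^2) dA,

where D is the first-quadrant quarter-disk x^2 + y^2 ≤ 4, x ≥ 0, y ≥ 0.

The region D is 0 ≤ r ≤ 2, 0 ≤ θ ≤ π/2 in polar coordinates, where x = r cos(θ), y = r sin(θ), and dA = r dr dθ.

Under the substitution, the integrand becomes 4r^4, so

    ∬_D (4(x^2 + y^2)^2) dA = ∫_{0}^{π/2} ∫_{0}^{2} (4r^4) · r dr dθ.

Inner integral (in r): ∫_{0}^{2} (4r^4) · r dr = 128/3.

Outer integral (in θ): ∫_{0}^{π/2} (128/3) dθ = 64π/3.

Therefore ∬_D (4(x^2 + y^2)^2) dA = 64π/3.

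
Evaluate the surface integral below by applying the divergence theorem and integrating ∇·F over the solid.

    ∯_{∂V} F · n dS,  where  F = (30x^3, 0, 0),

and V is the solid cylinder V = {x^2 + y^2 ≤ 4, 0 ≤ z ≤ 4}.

By the divergence theorem,

    ∯_{∂V} F · n dS = ∭_V (∇ · F) dV.

Compute the divergence:
    ∇ · F = ∂F_x/∂x + ∂F_y/∂y + ∂F_z/∂z = 90x^2 + 0 + 0 = 90x^2.

In cylindrical coordinates, x = r cos(θ), y = r sin(θ), z = z, dV = r dr dθ dz, with 0 ≤ r ≤ 2, 0 ≤ θ ≤ 2π, 0 ≤ z ≤ 4.

The integrand, after substitution and multiplying by the volume element, becomes (90r^2cos(θ)^2) · r, so

    ∭_V (∇·F) dV = ∫_0^{2π} ∫_0^{2} ∫_0^{4} (90r^2cos(θ)^2) · r dz dr dθ.

Inner (z from 0 to 4): 360r^3cos(θ)^2.
Middle (r from 0 to 2): 1440cos(θ)^2.
Outer (θ from 0 to 2π): 1440π.

Therefore ∯_{∂V} F · n dS = 1440π.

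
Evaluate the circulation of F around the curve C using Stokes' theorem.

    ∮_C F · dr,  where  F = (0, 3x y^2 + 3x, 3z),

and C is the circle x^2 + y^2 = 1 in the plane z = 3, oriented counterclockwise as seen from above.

Let S be the flat disk x^2 + y^2 ≤ 1 in the plane z = 3, with upward unit normal n̂ = ẑ. By Stokes' theorem,

    ∮_C F · dr = ∬_S (∇ × F) · n̂ dS = ∬_D (curl F)_z dA,

where D is the disk x^2 + y^2 ≤ 1.

Compute the curl of F = (0, 3x y^2 + 3x, 3z):
    (∇ × F)_x = ∂F_z/∂y - ∂F_y/∂z = 0,
    (∇ × F)_y = ∂F_x/∂z - ∂F_z/∂x = 0,
    (∇ × F)_z = ∂F_y/∂x - ∂F_x/∂y = 3y^2 + 3.

On z = 3, (curl F)_z = 3y^2 + 3.

Convert to polar (x = r cos θ, y = r sin θ, dA = r dr dθ); the integrand becomes 3r^2sin(θ)^2 + 3, so

    ∬_D (curl F)_z dA = ∫_0^{2π} ∫_0^{1} (3r^2sin(θ)^2 + 3) · r dr dθ.

Inner (r from 0 to 1): 3sin(θ)^2/4 + 3/2.
Outer (θ from 0 to 2π): 15π/4.

Therefore ∮_C F · dr = 15π/4.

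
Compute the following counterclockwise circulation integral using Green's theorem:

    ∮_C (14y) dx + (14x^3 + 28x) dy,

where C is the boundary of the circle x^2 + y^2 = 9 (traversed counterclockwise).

Green's theorem converts the closed line integral into a double integral over the enclosed region D:

    ∮_C P dx + Q dy = ∬_D (∂Q/∂x - ∂P/∂y) dA.

Here P = 14y, Q = 14x^3 + 28x, so

    ∂Q/∂x = 42x^2 + 28,    ∂P/∂y = 14,
    ∂Q/∂x - ∂P/∂y = 42x^2 + 14.

D is the region x^2 + y^2 ≤ 9. Evaluating the double integral:

In polar coordinates (x = r cos θ, y = r sin θ, dA = r dr dθ) the integrand becomes 42r^2cos(θ)^2 + 14, so

    ∬_D (42x^2 + 14) dA = ∫_0^{2π} ∫_0^{3} (42r^2cos(θ)^2 + 14) · r dr dθ.

Inner (r from 0 to 3): 1701cos(θ)^2/2 + 63.
Outer (θ from 0 to 2π): 1953π/2.

Therefore ∮_C P dx + Q dy = 1953π/2.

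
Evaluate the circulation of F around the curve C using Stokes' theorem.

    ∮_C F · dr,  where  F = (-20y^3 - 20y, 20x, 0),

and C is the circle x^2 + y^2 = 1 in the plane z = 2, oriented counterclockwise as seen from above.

Let S be the flat disk x^2 + y^2 ≤ 1 in the plane z = 2, with upward unit normal n̂ = ẑ. By Stokes' theorem,

    ∮_C F · dr = ∬_S (∇ × F) · n̂ dS = ∬_D (curl F)_z dA,

where D is the disk x^2 + y^2 ≤ 1.

Compute the curl of F = (-20y^3 - 20y, 20x, 0):
    (∇ × F)_x = ∂F_z/∂y - ∂F_y/∂z = 0,
    (∇ × F)_y = ∂F_x/∂z - ∂F_z/∂x = 0,
    (∇ × F)_z = ∂F_y/∂x - ∂F_x/∂y = 60y^2 + 40.

On z = 2, (curl F)_z = 60y^2 + 40.

Convert to polar (x = r cos θ, y = r sin θ, dA = r dr dθ); the integrand becomes 60r^2sin(θ)^2 + 40, so

    ∬_D (curl F)_z dA = ∫_0^{2π} ∫_0^{1} (60r^2sin(θ)^2 + 40) · r dr dθ.

Inner (r from 0 to 1): 15sin(θ)^2 + 20.
Outer (θ from 0 to 2π): 55π.

Therefore ∮_C F · dr = 55π.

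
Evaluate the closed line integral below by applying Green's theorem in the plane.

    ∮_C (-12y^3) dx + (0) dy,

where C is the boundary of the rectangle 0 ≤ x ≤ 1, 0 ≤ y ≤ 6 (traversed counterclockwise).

Green's theorem converts the closed line integral into a double integral over the enclosed region D:

    ∮_C P dx + Q dy = ∬_D (∂Q/∂x - ∂P/∂y) dA.

Here P = -12y^3, Q = 0, so

    ∂Q/∂x = 0,    ∂P/∂y = -36y^2,
    ∂Q/∂x - ∂P/∂y = 36y^2.

D is the region 0 ≤ x ≤ 1, 0 ≤ y ≤ 6. Evaluating the double integral:

    ∬_D (36y^2) dA = ∫_0^{1} ∫_0^{6} (36y^2) dy dx.

Inner (y from 0 to 6): 2592.
Outer (x from 0 to 1): 2592.

Therefore ∮_C P dx + Q dy = 2592.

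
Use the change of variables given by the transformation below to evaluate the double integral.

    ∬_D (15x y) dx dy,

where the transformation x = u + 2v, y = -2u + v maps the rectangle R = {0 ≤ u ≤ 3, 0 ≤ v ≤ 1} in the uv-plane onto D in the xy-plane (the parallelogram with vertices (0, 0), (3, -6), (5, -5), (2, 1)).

Compute the Jacobian determinant of (x, y) with respect to (u, v):

    ∂(x,y)/∂(u,v) = | 1  2 | = (1)(1) - (2)(-2) = 5.
                   | -2  1 |

Its absolute value is |J| = 5 (the area scaling factor).

Substituting x = u + 2v, y = -2u + v into the integrand,

    15x y → -30u^2 - 45u v + 30v^2,

so the integral becomes

    ∬_R (-30u^2 - 45u v + 30v^2) · |J| du dv = ∫_0^3 ∫_0^1 (-150u^2 - 225u v + 150v^2) dv du.

Inner (v): -150u^2 - 225u/2 + 50.
Outer (u): -6825/4.

Therefore ∬_D (15x y) dx dy = -6825/4.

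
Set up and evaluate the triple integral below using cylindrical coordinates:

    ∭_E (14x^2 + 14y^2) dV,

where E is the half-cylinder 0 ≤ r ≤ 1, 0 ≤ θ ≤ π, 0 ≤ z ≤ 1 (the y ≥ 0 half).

In cylindrical coordinates, x = r cos(θ), y = r sin(θ), z = z, and dV = r dr dθ dz.

The integrand becomes 14r^2, so

    ∭_E (14x^2 + 14y^2) dV = ∫_{0}^{π} ∫_{0}^{1} ∫_{0}^{1} (14r^2) · r dz dr dθ.

Inner (z): 14r^3.
Middle (r from 0 to 1): 7/2.
Outer (θ): 7π/2.

Therefore the triple integral equals 7π/2.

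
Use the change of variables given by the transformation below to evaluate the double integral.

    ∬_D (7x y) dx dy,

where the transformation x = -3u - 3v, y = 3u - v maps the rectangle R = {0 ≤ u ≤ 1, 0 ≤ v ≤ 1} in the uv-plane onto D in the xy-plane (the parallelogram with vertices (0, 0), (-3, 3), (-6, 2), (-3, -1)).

Compute the Jacobian determinant of (x, y) with respect to (u, v):

    ∂(x,y)/∂(u,v) = | -3  -3 | = (-3)(-1) - (-3)(3) = 12.
                   | 3  -1 |

Its absolute value is |J| = 12 (the area scaling factor).

Substituting x = -3u - 3v, y = 3u - v into the integrand,

    7x y → -63u^2 - 42u v + 21v^2,

so the integral becomes

    ∬_R (-63u^2 - 42u v + 21v^2) · |J| du dv = ∫_0^1 ∫_0^1 (-756u^2 - 504u v + 252v^2) dv du.

Inner (v): -756u^2 - 252u + 84.
Outer (u): -294.

Therefore ∬_D (7x y) dx dy = -294.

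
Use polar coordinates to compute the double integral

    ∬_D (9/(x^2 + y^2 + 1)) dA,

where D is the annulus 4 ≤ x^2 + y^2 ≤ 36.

The region D is 2 ≤ r ≤ 6, 0 ≤ θ ≤ 2π in polar coordinates, where x = r cos(θ), y = r sin(θ), and dA = r dr dθ.

Under the substitution, the integrand becomes 9/(r^2 + 1), so

    ∬_D (9/(x^2 + y^2 + 1)) dA = ∫_{0}^{2π} ∫_{2}^{6} (9/(r^2 + 1)) · r dr dθ.

Inner integral (in r): ∫_{2}^{6} (9/(r^2 + 1)) · r dr = log(1874161sqrt(185)/3125).

Outer integral (in θ): ∫_{0}^{2π} (log(1874161sqrt(185)/3125)) dθ = log((1874161sqrt(185)/3125)^(2π)).

Therefore ∬_D (9/(x^2 + y^2 + 1)) dA = log((1874161sqrt(185)/3125)^(2π)).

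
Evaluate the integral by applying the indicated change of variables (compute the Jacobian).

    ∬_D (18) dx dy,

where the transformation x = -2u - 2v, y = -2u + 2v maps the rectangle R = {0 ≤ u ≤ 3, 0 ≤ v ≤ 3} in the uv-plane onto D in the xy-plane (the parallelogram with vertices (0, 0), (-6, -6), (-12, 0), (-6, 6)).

Compute the Jacobian determinant of (x, y) with respect to (u, v):

    ∂(x,y)/∂(u,v) = | -2  -2 | = (-2)(2) - (-2)(-2) = -8.
                   | -2  2 |

Its absolute value is |J| = 8 (the area scaling factor).

Substituting x = -2u - 2v, y = -2u + 2v into the integrand,

    18 → 18,

so the integral becomes

    ∬_R (18) · |J| du dv = ∫_0^3 ∫_0^3 (144) dv du.

Inner (v): 432.
Outer (u): 1296.

Therefore ∬_D (18) dx dy = 1296.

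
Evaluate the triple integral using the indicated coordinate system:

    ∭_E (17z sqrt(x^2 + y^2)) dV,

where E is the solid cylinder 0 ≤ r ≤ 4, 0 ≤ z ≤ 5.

In cylindrical coordinates, x = r cos(θ), y = r sin(θ), z = z, and dV = r dr dθ dz.

The integrand becomes 17r z, so

    ∭_E (17z sqrt(x^2 + y^2)) dV = ∫_{0}^{2π} ∫_{0}^{4} ∫_{0}^{5} (17r z) · r dz dr dθ.

Inner (z): 425r^2/2.
Middle (r from 0 to 4): 13600/3.
Outer (θ): 27200π/3.

Therefore the triple integral equals 27200π/3.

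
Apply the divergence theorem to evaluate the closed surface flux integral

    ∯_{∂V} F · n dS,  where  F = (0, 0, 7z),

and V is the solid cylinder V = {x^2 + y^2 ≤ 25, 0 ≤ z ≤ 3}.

By the divergence theorem,

    ∯_{∂V} F · n dS = ∭_V (∇ · F) dV.

Compute the divergence:
    ∇ · F = ∂F_x/∂x + ∂F_y/∂y + ∂F_z/∂z = 0 + 0 + 7 = 7.

In cylindrical coordinates, x = r cos(θ), y = r sin(θ), z = z, dV = r dr dθ dz, with 0 ≤ r ≤ 5, 0 ≤ θ ≤ 2π, 0 ≤ z ≤ 3.

The integrand, after substitution and multiplying by the volume element, becomes (7) · r, so

    ∭_V (∇·F) dV = ∫_0^{2π} ∫_0^{5} ∫_0^{3} (7) · r dz dr dθ.

Inner (z from 0 to 3): 21r.
Middle (r from 0 to 5): 525/2.
Outer (θ from 0 to 2π): 525π.

Therefore ∯_{∂V} F · n dS = 525π.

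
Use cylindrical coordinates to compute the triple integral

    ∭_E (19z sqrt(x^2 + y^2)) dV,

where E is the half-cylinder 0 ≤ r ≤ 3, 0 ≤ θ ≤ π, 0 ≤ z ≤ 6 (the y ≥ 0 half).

In cylindrical coordinates, x = r cos(θ), y = r sin(θ), z = z, and dV = r dr dθ dz.

The integrand becomes 19r z, so

    ∭_E (19z sqrt(x^2 + y^2)) dV = ∫_{0}^{π} ∫_{0}^{3} ∫_{0}^{6} (19r z) · r dz dr dθ.

Inner (z): 342r^2.
Middle (r from 0 to 3): 3078.
Outer (θ): 3078π.

Therefore the triple integral equals 3078π.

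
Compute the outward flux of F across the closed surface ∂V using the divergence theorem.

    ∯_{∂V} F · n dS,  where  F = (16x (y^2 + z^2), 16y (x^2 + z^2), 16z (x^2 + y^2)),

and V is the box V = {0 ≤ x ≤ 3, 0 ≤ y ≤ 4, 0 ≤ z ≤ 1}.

By the divergence theorem,

    ∯_{∂V} F · n dS = ∭_V (∇ · F) dV.

Compute the divergence:
    ∇ · F = ∂F_x/∂x + ∂F_y/∂y + ∂F_z/∂z = 16y^2 + 16z^2 + 16x^2 + 16z^2 + 16x^2 + 16y^2 = 32x^2 + 32y^2 + 32z^2.

V is a rectangular box, so dV = dx dy dz with 0 ≤ x ≤ 3, 0 ≤ y ≤ 4, 0 ≤ z ≤ 1.

Integrate (32x^2 + 32y^2 + 32z^2) over V as an iterated integral:

    ∭_V (∇·F) dV = ∫_0^{3} ∫_0^{4} ∫_0^{1} (32x^2 + 32y^2 + 32z^2) dz dy dx.

Inner (z from 0 to 1): 32x^2 + 32y^2 + 32/3.
Middle (y from 0 to 4): 128x^2 + 2176/3.
Outer (x from 0 to 3): 3328.

Therefore ∯_{∂V} F · n dS = 3328.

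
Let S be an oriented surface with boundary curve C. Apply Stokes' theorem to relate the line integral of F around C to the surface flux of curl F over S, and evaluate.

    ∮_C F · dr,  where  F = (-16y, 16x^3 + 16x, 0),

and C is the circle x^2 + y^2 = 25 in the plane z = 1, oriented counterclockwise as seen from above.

Let S be the flat disk x^2 + y^2 ≤ 25 in the plane z = 1, with upward unit normal n̂ = ẑ. By Stokes' theorem,

    ∮_C F · dr = ∬_S (∇ × F) · n̂ dS = ∬_D (curl F)_z dA,

where D is the disk x^2 + y^2 ≤ 25.

Compute the curl of F = (-16y, 16x^3 + 16x, 0):
    (∇ × F)_x = ∂F_z/∂y - ∂F_y/∂z = 0,
    (∇ × F)_y = ∂F_x/∂z - ∂F_z/∂x = 0,
    (∇ × F)_z = ∂F_y/∂x - ∂F_x/∂y = 48x^2 + 32.

On z = 1, (curl F)_z = 48x^2 + 32.

Convert to polar (x = r cos θ, y = r sin θ, dA = r dr dθ); the integrand becomes 48r^2cos(θ)^2 + 32, so

    ∬_D (curl F)_z dA = ∫_0^{2π} ∫_0^{5} (48r^2cos(θ)^2 + 32) · r dr dθ.

Inner (r from 0 to 5): 7500cos(θ)^2 + 400.
Outer (θ from 0 to 2π): 8300π.

Therefore ∮_C F · dr = 8300π.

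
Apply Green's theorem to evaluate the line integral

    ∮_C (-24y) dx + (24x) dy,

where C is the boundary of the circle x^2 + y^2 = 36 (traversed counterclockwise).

Green's theorem converts the closed line integral into a double integral over the enclosed region D:

    ∮_C P dx + Q dy = ∬_D (∂Q/∂x - ∂P/∂y) dA.

Here P = -24y, Q = 24x, so

    ∂Q/∂x = 24,    ∂P/∂y = -24,
    ∂Q/∂x - ∂P/∂y = 48.

D is the region x^2 + y^2 ≤ 36. Evaluating the double integral:

In polar coordinates (x = r cos θ, y = r sin θ, dA = r dr dθ) the integrand becomes 48, so

    ∬_D (48) dA = ∫_0^{2π} ∫_0^{6} (48) · r dr dθ.

Inner (r from 0 to 6): 864.
Outer (θ from 0 to 2π): 1728π.

Therefore ∮_C P dx + Q dy = 1728π.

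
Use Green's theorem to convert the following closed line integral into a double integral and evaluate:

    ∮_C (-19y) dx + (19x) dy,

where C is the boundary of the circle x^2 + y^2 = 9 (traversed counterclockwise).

Green's theorem converts the closed line integral into a double integral over the enclosed region D:

    ∮_C P dx + Q dy = ∬_D (∂Q/∂x - ∂P/∂y) dA.

Here P = -19y, Q = 19x, so

    ∂Q/∂x = 19,    ∂P/∂y = -19,
    ∂Q/∂x - ∂P/∂y = 38.

D is the region x^2 + y^2 ≤ 9. Evaluating the double integral:

In polar coordinates (x = r cos θ, y = r sin θ, dA = r dr dθ) the integrand becomes 38, so

    ∬_D (38) dA = ∫_0^{2π} ∫_0^{3} (38) · r dr dθ.

Inner (r from 0 to 3): 171.
Outer (θ from 0 to 2π): 342π.

Therefore ∮_C P dx + Q dy = 342π.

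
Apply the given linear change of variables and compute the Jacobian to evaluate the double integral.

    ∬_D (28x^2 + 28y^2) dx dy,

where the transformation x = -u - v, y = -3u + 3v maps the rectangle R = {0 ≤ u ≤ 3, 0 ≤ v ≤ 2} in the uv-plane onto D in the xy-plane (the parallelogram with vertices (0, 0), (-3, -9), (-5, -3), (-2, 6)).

Compute the Jacobian determinant of (x, y) with respect to (u, v):

    ∂(x,y)/∂(u,v) = | -1  -1 | = (-1)(3) - (-1)(-3) = -6.
                   | -3  3 |

Its absolute value is |J| = 6 (the area scaling factor).

Substituting x = -u - v, y = -3u + 3v into the integrand,

    28x^2 + 28y^2 → 280u^2 - 448u v + 280v^2,

so the integral becomes

    ∬_R (280u^2 - 448u v + 280v^2) · |J| du dv = ∫_0^3 ∫_0^2 (1680u^2 - 2688u v + 1680v^2) dv du.

Inner (v): 3360u^2 - 5376u + 4480.
Outer (u): 19488.

Therefore ∬_D (28x^2 + 28y^2) dx dy = 19488.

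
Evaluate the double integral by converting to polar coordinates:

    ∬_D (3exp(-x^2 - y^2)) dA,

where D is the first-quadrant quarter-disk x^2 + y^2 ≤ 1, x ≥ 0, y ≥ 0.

The region D is 0 ≤ r ≤ 1, 0 ≤ θ ≤ π/2 in polar coordinates, where x = r cos(θ), y = r sin(θ), and dA = r dr dθ.

Under the substitution, the integrand becomes 3exp(-r^2), so

    ∬_D (3exp(-x^2 - y^2)) dA = ∫_{0}^{π/2} ∫_{0}^{1} (3exp(-r^2)) · r dr dθ.

Inner integral (in r): ∫_{0}^{1} (3exp(-r^2)) · r dr = 3/2 - 3exp(-1)/2.

Outer integral (in θ): ∫_{0}^{π/2} (3/2 - 3exp(-1)/2) dθ = -3π (1 - e)exp(-1)/4.

Therefore ∬_D (3exp(-x^2 - y^2)) dA = -3π (1 - e)exp(-1)/4.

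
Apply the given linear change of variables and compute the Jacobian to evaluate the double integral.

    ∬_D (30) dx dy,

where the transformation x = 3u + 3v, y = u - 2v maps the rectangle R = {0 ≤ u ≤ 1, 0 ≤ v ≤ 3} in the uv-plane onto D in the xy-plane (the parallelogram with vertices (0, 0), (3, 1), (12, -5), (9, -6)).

Compute the Jacobian determinant of (x, y) with respect to (u, v):

    ∂(x,y)/∂(u,v) = | 3  3 | = (3)(-2) - (3)(1) = -9.
                   | 1  -2 |

Its absolute value is |J| = 9 (the area scaling factor).

Substituting x = 3u + 3v, y = u - 2v into the integrand,

    30 → 30,

so the integral becomes

    ∬_R (30) · |J| du dv = ∫_0^1 ∫_0^3 (270) dv du.

Inner (v): 810.
Outer (u): 810.

Therefore ∬_D (30) dx dy = 810.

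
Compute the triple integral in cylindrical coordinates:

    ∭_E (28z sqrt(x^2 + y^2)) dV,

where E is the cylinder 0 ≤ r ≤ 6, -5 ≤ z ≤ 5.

In cylindrical coordinates, x = r cos(θ), y = r sin(θ), z = z, and dV = r dr dθ dz.

The integrand becomes 28r z, so

    ∭_E (28z sqrt(x^2 + y^2)) dV = ∫_{0}^{2π} ∫_{0}^{6} ∫_{-5}^{5} (28r z) · r dz dr dθ.

Inner (z): 0.
Middle (r from 0 to 6): 0.
Outer (θ): 0.

Therefore the triple integral equals 0.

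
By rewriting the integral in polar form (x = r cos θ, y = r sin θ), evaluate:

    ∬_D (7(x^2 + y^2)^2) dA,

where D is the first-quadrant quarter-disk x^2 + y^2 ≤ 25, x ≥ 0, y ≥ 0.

The region D is 0 ≤ r ≤ 5, 0 ≤ θ ≤ π/2 in polar coordinates, where x = r cos(θ), y = r sin(θ), and dA = r dr dθ.

Under the substitution, the integrand becomes 7r^4, so

    ∬_D (7(x^2 + y^2)^2) dA = ∫_{0}^{π/2} ∫_{0}^{5} (7r^4) · r dr dθ.

Inner integral (in r): ∫_{0}^{5} (7r^4) · r dr = 109375/6.

Outer integral (in θ): ∫_{0}^{π/2} (109375/6) dθ = 109375π/12.

Therefore ∬_D (7(x^2 + y^2)^2) dA = 109375π/12.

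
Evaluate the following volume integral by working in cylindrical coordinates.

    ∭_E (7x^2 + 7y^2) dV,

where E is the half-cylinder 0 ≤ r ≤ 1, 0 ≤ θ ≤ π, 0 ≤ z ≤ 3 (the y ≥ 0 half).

In cylindrical coordinates, x = r cos(θ), y = r sin(θ), z = z, and dV = r dr dθ dz.

The integrand becomes 7r^2, so

    ∭_E (7x^2 + 7y^2) dV = ∫_{0}^{π} ∫_{0}^{1} ∫_{0}^{3} (7r^2) · r dz dr dθ.

Inner (z): 21r^3.
Middle (r from 0 to 1): 21/4.
Outer (θ): 21π/4.

Therefore the triple integral equals 21π/4.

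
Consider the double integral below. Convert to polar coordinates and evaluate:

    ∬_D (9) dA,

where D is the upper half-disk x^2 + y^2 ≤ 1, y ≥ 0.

The region D is 0 ≤ r ≤ 1, 0 ≤ θ ≤ π in polar coordinates, where x = r cos(θ), y = r sin(θ), and dA = r dr dθ.

Under the substitution, the integrand becomes 9, so

    ∬_D (9) dA = ∫_{0}^{π} ∫_{0}^{1} (9) · r dr dθ.

Inner integral (in r): ∫_{0}^{1} (9) · r dr = 9/2.

Outer integral (in θ): ∫_{0}^{π} (9/2) dθ = 9π/2.

Therefore ∬_D (9) dA = 9π/2.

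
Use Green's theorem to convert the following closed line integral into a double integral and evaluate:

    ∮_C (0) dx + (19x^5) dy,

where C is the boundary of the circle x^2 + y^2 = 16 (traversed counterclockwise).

Green's theorem converts the closed line integral into a double integral over the enclosed region D:

    ∮_C P dx + Q dy = ∬_D (∂Q/∂x - ∂P/∂y) dA.

Here P = 0, Q = 19x^5, so

    ∂Q/∂x = 95x^4,    ∂P/∂y = 0,
    ∂Q/∂x - ∂P/∂y = 95x^4.

D is the region x^2 + y^2 ≤ 16. Evaluating the double integral:

In polar coordinates (x = r cos θ, y = r sin θ, dA = r dr dθ) the integrand becomes 95r^4cos(θ)^4, so

    ∬_D (95x^4) dA = ∫_0^{2π} ∫_0^{4} (95r^4cos(θ)^4) · r dr dθ.

Inner (r from 0 to 4): 194560cos(θ)^4/3.
Outer (θ from 0 to 2π): 48640π.

Therefore ∮_C P dx + Q dy = 48640π.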